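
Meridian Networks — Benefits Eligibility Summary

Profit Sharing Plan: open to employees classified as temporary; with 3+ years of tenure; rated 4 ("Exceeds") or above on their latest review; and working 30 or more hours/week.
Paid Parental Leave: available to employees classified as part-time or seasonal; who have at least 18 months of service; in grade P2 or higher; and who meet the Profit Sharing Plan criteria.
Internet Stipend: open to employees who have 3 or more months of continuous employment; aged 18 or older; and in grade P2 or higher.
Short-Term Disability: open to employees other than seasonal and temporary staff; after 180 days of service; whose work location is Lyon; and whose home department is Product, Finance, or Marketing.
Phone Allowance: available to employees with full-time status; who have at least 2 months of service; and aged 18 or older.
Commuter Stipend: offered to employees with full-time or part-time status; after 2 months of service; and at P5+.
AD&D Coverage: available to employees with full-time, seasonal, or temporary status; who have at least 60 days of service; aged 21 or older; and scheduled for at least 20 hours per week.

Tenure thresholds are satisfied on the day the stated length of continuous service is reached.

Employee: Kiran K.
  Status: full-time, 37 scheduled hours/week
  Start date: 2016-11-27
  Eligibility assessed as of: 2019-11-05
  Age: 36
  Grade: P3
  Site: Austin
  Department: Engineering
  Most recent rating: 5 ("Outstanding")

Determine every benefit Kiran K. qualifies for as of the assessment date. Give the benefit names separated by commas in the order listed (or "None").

Internet Stipend, Phone Allowance, AD&D Coverage

Service from 2016-11-27 to 2019-11-05: 1073 days.
Profit Sharing Plan — status full-time ✗ (requires temporary) → not eligible.
Paid Parental Leave — status full-time ✗ (requires part-time or seasonal) → not eligible.
Internet Stipend — service 1073 days ≥ 3 months (≈90 days) ✓; age 36 ≥ 18 ✓; grade P3 ≥ P2 ✓ → eligible.
Short-Term Disability — status full-time ✓ (not excluded); service 1073 days ≥ 180 days ✓; site Austin ✗ (not Lyon) → not eligible.
Phone Allowance — status full-time ✓; service 1073 days ≥ 2 months (≈60 days) ✓; age 36 ≥ 18 ✓ → eligible.
Commuter Stipend — status full-time ✓; service 1073 days ≥ 2 months (≈60 days) ✓; grade P3 < P5 ✗ → not eligible.
AD&D Coverage — status full-time ✓; service 1073 days ≥ 60 days ✓; age 36 ≥ 21 ✓; 37 hrs/wk ≥ 20 ✓ → eligible.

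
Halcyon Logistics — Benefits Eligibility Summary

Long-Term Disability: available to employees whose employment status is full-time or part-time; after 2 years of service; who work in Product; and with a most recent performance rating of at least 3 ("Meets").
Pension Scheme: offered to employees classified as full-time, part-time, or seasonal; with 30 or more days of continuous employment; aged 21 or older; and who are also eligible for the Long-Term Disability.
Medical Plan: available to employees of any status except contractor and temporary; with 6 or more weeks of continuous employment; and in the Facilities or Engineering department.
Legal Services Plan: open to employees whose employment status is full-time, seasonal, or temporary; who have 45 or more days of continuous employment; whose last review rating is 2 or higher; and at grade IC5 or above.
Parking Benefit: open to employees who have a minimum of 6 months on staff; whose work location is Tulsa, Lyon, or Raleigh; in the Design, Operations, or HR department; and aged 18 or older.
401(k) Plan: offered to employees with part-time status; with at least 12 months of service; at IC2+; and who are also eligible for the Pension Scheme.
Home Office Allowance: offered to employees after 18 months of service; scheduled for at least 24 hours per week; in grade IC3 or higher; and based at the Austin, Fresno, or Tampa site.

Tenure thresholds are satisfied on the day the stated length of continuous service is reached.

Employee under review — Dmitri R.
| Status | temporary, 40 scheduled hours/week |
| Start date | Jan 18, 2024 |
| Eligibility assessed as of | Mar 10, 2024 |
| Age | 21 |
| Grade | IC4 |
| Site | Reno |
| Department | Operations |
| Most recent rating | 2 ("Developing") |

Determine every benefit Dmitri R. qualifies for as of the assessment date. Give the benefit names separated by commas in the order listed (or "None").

None

Service from Jan 18, 2024 to Mar 10, 2024: 52 days.
Long-Term Disability — status temporary ✗ (requires full-time or part-time) → not eligible.
Pension Scheme — status temporary ✗ (requires full-time, part-time, or seasonal) → not eligible.
Medical Plan — status temporary ✗ (excluded) → not eligible.
Legal Services Plan — status temporary ✓; service 52 days ≥ 45 days ✓; rating 2 ≥ 2 ✓; grade IC4 < IC5 ✗ → not eligible.
Parking Benefit — service 52 days < 6 months (≈180 days) ✗ → not eligible.
401(k) Plan — status temporary ✗ (requires part-time) → not eligible.
Home Office Allowance — service 52 days < 18 months (≈540 days) ✗ → not eligible.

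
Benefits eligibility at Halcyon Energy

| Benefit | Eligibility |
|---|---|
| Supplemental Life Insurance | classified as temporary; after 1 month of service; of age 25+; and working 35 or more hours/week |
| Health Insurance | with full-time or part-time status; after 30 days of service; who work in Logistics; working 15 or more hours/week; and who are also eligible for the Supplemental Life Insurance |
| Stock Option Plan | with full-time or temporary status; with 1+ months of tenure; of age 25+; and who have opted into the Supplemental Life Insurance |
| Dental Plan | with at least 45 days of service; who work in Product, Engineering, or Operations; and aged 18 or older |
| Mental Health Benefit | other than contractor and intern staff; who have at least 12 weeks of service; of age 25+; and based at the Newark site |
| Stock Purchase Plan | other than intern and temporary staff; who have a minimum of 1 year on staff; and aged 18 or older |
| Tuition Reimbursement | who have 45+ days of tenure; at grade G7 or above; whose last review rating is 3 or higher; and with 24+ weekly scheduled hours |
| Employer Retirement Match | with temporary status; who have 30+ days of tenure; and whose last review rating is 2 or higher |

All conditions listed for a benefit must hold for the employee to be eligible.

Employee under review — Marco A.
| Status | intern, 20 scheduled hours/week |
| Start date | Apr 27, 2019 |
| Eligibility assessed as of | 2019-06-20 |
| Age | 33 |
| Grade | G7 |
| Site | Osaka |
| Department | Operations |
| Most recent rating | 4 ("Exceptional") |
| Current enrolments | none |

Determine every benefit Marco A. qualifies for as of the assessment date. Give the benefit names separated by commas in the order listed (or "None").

Service from Apr 27, 2019 to 2019-06-20: 54 days.
Supplemental Life Insurance — status intern ✗ (requires temporary) → not eligible.
Health Insurance — status intern ✗ (requires full-time or part-time) → not eligible.
Stock Option Plan — status intern ✗ (requires full-time or temporary) → not eligible.
Dental Plan — service 54 days ≥ 45 days ✓; dept Operations ✓; age 33 ≥ 18 ✓ → eligible.
Mental Health Benefit — status intern ✗ (excluded) → not eligible.
Stock Purchase Plan — status intern ✗ (excluded) → not eligible.
Tuition Reimbursement — service 54 days ≥ 45 days ✓; grade G7 ≥ G7 ✓; rating 4 ≥ 3 ✓; 20 hrs/wk < 24 ✗ → not eligible.
Employer Retirement Match — status intern ✗ (requires temporary) → not eligible.

Dental Plan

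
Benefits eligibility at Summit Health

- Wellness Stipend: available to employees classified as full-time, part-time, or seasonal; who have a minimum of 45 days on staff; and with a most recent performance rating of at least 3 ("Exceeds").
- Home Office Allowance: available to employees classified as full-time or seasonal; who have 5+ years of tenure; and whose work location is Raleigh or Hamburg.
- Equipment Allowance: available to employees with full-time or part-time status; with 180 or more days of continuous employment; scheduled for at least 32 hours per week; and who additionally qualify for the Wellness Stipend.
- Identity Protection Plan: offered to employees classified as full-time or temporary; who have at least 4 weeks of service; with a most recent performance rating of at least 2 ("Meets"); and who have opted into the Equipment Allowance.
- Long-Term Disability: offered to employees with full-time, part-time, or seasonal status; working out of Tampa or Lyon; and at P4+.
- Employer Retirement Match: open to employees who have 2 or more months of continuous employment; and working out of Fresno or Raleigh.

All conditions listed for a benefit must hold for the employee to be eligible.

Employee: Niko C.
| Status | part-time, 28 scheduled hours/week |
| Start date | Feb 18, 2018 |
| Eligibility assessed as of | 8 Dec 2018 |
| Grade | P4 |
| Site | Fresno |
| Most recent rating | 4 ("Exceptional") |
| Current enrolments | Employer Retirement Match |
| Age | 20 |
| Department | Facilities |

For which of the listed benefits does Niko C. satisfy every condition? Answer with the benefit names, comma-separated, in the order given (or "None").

Service from Feb 18, 2018 to 8 Dec 2018: 293 days.
Wellness Stipend — status part-time ✓; service 293 days ≥ 45 days ✓; rating 4 ≥ 3 ✓ → eligible.
Home Office Allowance — status part-time ✗ (requires full-time or seasonal) → not eligible.
Equipment Allowance — status part-time ✓; service 293 days ≥ 180 days ✓; 28 hrs/wk < 32 ✗ → not eligible.
Identity Protection Plan — status part-time ✗ (requires full-time or temporary) → not eligible.
Long-Term Disability — status part-time ✓; site Fresno ✗ (not Tampa or Lyon) → not eligible.
Employer Retirement Match — service 293 days ≥ 2 months (≈60 days) ✓; site Fresno ✓ → eligible.

Wellness Stipend, Employer Retirement Match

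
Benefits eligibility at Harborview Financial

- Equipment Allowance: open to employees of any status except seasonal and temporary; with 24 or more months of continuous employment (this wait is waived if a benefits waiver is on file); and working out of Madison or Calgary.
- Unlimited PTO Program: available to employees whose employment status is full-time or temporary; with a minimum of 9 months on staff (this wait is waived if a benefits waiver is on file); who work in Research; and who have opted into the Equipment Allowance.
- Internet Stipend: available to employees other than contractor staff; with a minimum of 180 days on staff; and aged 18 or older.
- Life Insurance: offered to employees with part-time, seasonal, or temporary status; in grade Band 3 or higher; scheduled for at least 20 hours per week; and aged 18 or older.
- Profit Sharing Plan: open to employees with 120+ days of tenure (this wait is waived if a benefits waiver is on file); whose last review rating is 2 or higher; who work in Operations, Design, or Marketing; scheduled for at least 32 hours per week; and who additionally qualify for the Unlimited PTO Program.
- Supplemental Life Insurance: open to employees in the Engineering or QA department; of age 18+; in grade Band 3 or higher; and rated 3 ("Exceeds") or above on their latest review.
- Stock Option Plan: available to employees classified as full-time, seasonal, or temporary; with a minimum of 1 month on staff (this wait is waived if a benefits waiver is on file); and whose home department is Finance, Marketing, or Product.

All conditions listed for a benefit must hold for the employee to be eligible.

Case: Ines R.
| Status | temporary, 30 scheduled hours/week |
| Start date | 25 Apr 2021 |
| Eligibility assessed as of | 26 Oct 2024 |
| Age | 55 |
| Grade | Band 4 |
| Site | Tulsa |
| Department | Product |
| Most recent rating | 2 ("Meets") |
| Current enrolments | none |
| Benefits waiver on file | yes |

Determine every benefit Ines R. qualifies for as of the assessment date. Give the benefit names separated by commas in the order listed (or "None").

Service from 25 Apr 2021 to 26 Oct 2024: 1280 days.
Equipment Allowance — status temporary ✗ (excluded) → not eligible.
Unlimited PTO Program — status temporary ✓; benefits waiver on file ✓; dept Product ✗ → not eligible.
Internet Stipend — status temporary ✓ (not excluded); service 1280 days ≥ 180 days ✓; age 55 ≥ 18 ✓ → eligible.
Life Insurance — status temporary ✓; grade Band 4 ≥ Band 3 ✓; 30 hrs/wk ≥ 20 ✓; age 55 ≥ 18 ✓ → eligible.
Profit Sharing Plan — benefits waiver on file ✓; rating 2 ≥ 2 ✓; dept Product ✗ → not eligible.
Supplemental Life Insurance — dept Product ✗ → not eligible.
Stock Option Plan — status temporary ✓; benefits waiver on file ✓; dept Product ✓ → eligible.

Internet Stipend, Life Insurance, Stock Option Plan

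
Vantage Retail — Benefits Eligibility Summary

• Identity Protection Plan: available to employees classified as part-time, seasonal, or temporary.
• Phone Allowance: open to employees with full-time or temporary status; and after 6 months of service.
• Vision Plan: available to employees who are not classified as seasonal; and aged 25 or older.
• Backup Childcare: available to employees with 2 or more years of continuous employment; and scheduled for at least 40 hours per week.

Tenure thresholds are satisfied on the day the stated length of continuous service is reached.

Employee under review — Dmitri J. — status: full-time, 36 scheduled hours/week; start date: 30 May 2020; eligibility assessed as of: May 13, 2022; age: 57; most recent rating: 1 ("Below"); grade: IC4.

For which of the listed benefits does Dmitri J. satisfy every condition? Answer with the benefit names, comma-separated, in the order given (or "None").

Service from 30 May 2020 to May 13, 2022: 713 days.
Identity Protection Plan — status full-time ✗ (requires part-time, seasonal, or temporary) → not eligible.
Phone Allowance — status full-time ✓; service 713 days ≥ 6 months (≈180 days) ✓ → eligible.
Vision Plan — status full-time ✓ (not excluded); age 57 ≥ 25 ✓ → eligible.
Backup Childcare — service 713 days < 2 years (≈730 days) ✗ → not eligible.

Phone Allowance, Vision Plan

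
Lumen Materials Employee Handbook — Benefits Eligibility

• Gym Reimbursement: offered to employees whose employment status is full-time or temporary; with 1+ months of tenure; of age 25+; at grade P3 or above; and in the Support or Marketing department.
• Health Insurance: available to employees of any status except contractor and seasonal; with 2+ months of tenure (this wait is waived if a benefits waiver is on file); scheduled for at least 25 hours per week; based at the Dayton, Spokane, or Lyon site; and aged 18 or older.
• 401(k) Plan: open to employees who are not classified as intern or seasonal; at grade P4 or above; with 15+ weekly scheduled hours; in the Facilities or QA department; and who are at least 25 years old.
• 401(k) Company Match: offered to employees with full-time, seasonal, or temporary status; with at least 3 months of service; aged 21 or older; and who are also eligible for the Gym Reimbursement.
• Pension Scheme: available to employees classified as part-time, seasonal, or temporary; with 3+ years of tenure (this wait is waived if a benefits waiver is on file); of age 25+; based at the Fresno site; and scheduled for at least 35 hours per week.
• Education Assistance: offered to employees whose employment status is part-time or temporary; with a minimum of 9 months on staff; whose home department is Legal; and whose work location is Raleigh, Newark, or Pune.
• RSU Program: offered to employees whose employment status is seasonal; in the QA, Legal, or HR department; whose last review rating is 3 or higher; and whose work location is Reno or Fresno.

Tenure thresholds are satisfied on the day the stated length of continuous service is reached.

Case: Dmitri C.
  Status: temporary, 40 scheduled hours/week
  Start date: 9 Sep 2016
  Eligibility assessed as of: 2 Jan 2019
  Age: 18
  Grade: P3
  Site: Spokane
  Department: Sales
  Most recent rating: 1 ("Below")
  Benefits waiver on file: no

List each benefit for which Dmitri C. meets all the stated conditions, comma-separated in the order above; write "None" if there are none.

Service from 9 Sep 2016 to 2 Jan 2019: 845 days.
Gym Reimbursement — status temporary ✓; service 845 days ≥ 1 month (≈30 days) ✓; age 18 < 25 ✗ → not eligible.
Health Insurance — status temporary ✓ (not excluded); no waiver, service 845 days ≥ 2 months (≈60 days) ✓; 40 hrs/wk ≥ 25 ✓; site Spokane ✓; age 18 ≥ 18 ✓ → eligible.
401(k) Plan — status temporary ✓ (not excluded); grade P3 < P4 ✗ → not eligible.
401(k) Company Match — status temporary ✓; service 845 days ≥ 3 months (≈90 days) ✓; age 18 < 21 ✗ → not eligible.
Pension Scheme — status temporary ✓; no waiver, service 845 days < 3 years (≈1095 days) ✗ → not eligible.
Education Assistance — status temporary ✓; service 845 days ≥ 9 months (≈270 days) ✓; dept Sales ✗ → not eligible.
RSU Program — status temporary ✗ (requires seasonal) → not eligible.

Health Insurance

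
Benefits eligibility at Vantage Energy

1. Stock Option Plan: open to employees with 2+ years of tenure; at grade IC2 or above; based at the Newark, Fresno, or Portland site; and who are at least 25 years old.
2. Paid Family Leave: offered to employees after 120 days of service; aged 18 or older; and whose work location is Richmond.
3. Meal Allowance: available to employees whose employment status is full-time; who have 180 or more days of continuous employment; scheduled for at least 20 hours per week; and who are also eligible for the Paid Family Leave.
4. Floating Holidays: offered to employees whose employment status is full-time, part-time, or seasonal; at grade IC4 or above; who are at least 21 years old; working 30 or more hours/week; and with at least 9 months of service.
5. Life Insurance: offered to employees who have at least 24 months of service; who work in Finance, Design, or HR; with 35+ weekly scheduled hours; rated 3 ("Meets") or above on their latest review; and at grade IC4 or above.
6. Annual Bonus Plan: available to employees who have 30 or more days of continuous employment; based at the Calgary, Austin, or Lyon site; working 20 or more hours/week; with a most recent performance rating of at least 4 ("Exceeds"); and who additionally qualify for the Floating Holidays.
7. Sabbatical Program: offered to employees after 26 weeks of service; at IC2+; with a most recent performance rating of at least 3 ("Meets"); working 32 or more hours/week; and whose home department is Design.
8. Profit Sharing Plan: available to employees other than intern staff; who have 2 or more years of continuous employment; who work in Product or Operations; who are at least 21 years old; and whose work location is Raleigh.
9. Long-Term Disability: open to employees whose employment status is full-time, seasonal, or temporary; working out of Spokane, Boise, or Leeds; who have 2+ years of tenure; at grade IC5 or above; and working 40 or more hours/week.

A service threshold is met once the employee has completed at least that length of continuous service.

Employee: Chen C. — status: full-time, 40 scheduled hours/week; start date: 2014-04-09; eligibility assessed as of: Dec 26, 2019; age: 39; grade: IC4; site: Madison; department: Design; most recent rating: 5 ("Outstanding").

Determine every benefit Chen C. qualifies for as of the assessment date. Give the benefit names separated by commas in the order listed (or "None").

Floating Holidays, Life Insurance, Sabbatical Program

Service from 2014-04-09 to Dec 26, 2019: 2087 days.
Stock Option Plan — service 2087 days ≥ 2 years (≈730 days) ✓; grade IC4 ≥ IC2 ✓; site Madison ✗ (not Newark, Fresno, or Portland) → not eligible.
Paid Family Leave — service 2087 days ≥ 120 days ✓; age 39 ≥ 18 ✓; site Madison ✗ (not Richmond) → not eligible.
Meal Allowance — status full-time ✓; service 2087 days ≥ 180 days ✓; 40 hrs/wk ≥ 20 ✓; not eligible for Paid Family Leave ✗ → not eligible.
Floating Holidays — status full-time ✓; grade IC4 ≥ IC4 ✓; age 39 ≥ 21 ✓; 40 hrs/wk ≥ 30 ✓; service 2087 days ≥ 9 months (≈270 days) ✓ → eligible.
Life Insurance — service 2087 days ≥ 24 months (≈720 days) ✓; dept Design ✓; 40 hrs/wk ≥ 35 ✓; rating 5 ≥ 3 ✓; grade IC4 ≥ IC4 ✓ → eligible.
Annual Bonus Plan — service 2087 days ≥ 30 days ✓; site Madison ✗ (not Calgary, Austin, or Lyon) → not eligible.
Sabbatical Program — service 2087 days ≥ 26 weeks (≈182 days) ✓; grade IC4 ≥ IC2 ✓; rating 5 ≥ 3 ✓; 40 hrs/wk ≥ 32 ✓; dept Design ✓ → eligible.
Profit Sharing Plan — status full-time ✓ (not excluded); service 2087 days ≥ 2 years (≈730 days) ✓; dept Design ✗ → not eligible.
Long-Term Disability — status full-time ✓; site Madison ✗ (not Spokane, Boise, or Leeds) → not eligible.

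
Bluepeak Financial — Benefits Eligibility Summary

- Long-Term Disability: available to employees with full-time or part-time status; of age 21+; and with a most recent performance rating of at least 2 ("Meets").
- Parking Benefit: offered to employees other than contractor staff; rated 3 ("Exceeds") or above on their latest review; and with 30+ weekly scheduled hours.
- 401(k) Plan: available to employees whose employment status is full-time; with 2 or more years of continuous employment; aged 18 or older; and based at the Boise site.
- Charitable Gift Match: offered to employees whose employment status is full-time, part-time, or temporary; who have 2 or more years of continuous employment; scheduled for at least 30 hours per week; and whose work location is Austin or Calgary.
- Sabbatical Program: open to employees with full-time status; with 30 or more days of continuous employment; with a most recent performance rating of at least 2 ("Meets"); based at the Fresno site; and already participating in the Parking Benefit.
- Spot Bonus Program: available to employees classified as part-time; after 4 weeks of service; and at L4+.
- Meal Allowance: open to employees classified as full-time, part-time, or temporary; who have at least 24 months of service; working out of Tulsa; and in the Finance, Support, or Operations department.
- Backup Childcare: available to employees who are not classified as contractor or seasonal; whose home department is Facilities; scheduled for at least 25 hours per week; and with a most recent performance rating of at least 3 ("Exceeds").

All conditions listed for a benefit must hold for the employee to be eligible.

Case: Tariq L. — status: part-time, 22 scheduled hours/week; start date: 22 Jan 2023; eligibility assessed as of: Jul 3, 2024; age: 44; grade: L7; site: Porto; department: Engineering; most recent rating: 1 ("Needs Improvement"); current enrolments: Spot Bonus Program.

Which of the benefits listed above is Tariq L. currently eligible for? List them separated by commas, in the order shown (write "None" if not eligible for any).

Service from 22 Jan 2023 to Jul 3, 2024: 528 days.
Long-Term Disability — status part-time ✓; age 44 ≥ 21 ✓; rating 1 < 2 ✗ → not eligible.
Parking Benefit — status part-time ✓ (not excluded); rating 1 < 3 ✗ → not eligible.
401(k) Plan — status part-time ✗ (requires full-time) → not eligible.
Charitable Gift Match — status part-time ✓; service 528 days < 2 years (≈730 days) ✗ → not eligible.
Sabbatical Program — status part-time ✗ (requires full-time) → not eligible.
Spot Bonus Program — status part-time ✓; service 528 days ≥ 4 weeks (≈28 days) ✓; grade L7 ≥ L4 ✓ → eligible.
Meal Allowance — status part-time ✓; service 528 days < 24 months (≈720 days) ✗ → not eligible.
Backup Childcare — status part-time ✓ (not excluded); dept Engineering ✗ → not eligible.

Spot Bonus Program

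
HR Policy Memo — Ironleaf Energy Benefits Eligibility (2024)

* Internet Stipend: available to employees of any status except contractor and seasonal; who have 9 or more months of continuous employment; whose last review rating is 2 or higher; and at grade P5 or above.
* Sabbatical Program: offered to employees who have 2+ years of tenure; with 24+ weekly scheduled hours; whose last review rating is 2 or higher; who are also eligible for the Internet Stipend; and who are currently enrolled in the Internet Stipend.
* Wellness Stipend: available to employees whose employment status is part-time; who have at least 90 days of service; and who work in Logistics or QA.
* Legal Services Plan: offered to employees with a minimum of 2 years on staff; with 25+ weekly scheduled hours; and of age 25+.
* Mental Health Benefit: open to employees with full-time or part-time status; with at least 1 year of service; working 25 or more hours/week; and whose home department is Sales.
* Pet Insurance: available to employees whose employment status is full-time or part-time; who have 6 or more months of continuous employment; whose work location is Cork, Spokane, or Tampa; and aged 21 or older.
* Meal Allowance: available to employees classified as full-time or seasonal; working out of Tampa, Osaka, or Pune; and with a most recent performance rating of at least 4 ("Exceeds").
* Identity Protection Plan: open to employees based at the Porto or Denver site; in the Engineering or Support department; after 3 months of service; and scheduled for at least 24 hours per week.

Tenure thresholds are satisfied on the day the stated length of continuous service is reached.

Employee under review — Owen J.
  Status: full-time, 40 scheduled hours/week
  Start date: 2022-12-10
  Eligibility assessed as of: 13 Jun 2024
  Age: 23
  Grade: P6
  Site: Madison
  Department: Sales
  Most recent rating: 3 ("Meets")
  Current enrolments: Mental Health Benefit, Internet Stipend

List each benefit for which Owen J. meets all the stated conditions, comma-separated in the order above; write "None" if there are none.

Service from 2022-12-10 to 13 Jun 2024: 551 days.
Internet Stipend — status full-time ✓ (not excluded); service 551 days ≥ 9 months (≈270 days) ✓; rating 3 ≥ 2 ✓; grade P6 ≥ P5 ✓ → eligible.
Sabbatical Program — service 551 days < 2 years (≈730 days) ✗ → not eligible.
Wellness Stipend — status full-time ✗ (requires part-time) → not eligible.
Legal Services Plan — service 551 days < 2 years (≈730 days) ✗ → not eligible.
Mental Health Benefit — status full-time ✓; service 551 days ≥ 1 year (≈365 days) ✓; 40 hrs/wk ≥ 25 ✓; dept Sales ✓ → eligible.
Pet Insurance — status full-time ✓; service 551 days ≥ 6 months (≈180 days) ✓; site Madison ✗ (not Cork, Spokane, or Tampa) → not eligible.
Meal Allowance — status full-time ✓; site Madison ✗ (not Tampa, Osaka, or Pune) → not eligible.
Identity Protection Plan — site Madison ✗ (not Porto or Denver) → not eligible.

Internet Stipend, Mental Health Benefit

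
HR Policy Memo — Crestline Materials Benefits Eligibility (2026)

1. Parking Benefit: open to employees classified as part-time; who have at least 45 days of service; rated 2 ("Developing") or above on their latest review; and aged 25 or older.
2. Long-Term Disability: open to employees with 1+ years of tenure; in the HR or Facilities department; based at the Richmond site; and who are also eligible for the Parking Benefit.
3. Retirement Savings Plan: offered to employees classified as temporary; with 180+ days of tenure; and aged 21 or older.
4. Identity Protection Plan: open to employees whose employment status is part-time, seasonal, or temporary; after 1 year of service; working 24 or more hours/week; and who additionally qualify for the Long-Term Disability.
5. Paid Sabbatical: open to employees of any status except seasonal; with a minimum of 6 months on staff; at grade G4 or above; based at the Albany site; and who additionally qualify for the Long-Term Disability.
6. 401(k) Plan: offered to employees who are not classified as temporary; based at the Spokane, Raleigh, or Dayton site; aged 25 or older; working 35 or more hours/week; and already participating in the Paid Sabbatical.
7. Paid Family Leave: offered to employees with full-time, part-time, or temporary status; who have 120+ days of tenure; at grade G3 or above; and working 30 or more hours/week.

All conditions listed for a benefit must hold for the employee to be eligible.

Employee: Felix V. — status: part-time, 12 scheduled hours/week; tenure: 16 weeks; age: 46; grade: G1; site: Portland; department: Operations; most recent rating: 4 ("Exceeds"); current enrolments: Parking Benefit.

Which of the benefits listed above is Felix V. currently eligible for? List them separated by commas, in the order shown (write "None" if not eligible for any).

Parking Benefit

Parking Benefit — status part-time ✓; service 16 weeks ≥ 45 days ✓; rating 4 ≥ 2 ✓; age 46 ≥ 25 ✓ → eligible.
Long-Term Disability — service 16 weeks < 1 year (≈365 days) ✗ → not eligible.
Retirement Savings Plan — status part-time ✗ (requires temporary) → not eligible.
Identity Protection Plan — status part-time ✓; service 16 weeks < 1 year (≈365 days) ✗ → not eligible.
Paid Sabbatical — status part-time ✓ (not excluded); service 16 weeks < 6 months (≈180 days) ✗ → not eligible.
401(k) Plan — status part-time ✓ (not excluded); site Portland ✗ (not Spokane, Raleigh, or Dayton) → not eligible.
Paid Family Leave — status part-time ✓; service 16 weeks < 120 days ✗ → not eligible.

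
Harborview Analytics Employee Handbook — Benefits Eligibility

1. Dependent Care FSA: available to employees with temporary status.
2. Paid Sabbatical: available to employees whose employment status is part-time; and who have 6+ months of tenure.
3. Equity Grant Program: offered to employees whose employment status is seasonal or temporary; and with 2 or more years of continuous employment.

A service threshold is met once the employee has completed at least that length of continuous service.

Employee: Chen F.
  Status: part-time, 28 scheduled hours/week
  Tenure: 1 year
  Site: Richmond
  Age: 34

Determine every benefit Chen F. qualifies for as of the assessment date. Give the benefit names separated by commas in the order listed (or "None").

Dependent Care FSA — status part-time ✗ (requires temporary) → not eligible.
Paid Sabbatical — status part-time ✓; service 1 year ≥ 6 months (≈180 days) ✓ → eligible.
Equity Grant Program — status part-time ✗ (requires seasonal or temporary) → not eligible.

Paid Sabbatical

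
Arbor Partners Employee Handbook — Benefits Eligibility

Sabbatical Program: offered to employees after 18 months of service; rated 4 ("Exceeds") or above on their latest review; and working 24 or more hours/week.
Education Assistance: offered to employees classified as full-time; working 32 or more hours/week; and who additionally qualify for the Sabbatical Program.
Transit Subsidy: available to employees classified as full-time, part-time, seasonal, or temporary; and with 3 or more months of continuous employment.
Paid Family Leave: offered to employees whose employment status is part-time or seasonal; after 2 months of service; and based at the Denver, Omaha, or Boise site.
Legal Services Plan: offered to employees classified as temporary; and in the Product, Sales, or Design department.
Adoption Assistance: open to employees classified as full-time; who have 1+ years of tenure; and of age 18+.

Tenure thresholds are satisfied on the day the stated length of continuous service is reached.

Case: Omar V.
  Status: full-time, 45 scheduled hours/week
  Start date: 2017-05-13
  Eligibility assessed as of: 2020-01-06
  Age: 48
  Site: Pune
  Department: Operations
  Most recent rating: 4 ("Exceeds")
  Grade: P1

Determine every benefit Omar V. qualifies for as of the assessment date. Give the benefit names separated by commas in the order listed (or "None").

Sabbatical Program, Education Assistance, Transit Subsidy, Adoption Assistance

Service from 2017-05-13 to 2020-01-06: 968 days.
Sabbatical Program — service 968 days ≥ 18 months (≈540 days) ✓; rating 4 ≥ 4 ✓; 45 hrs/wk ≥ 24 ✓ → eligible.
Education Assistance — status full-time ✓; 45 hrs/wk ≥ 32 ✓; eligible for Sabbatical Program ✓ → eligible.
Transit Subsidy — status full-time ✓; service 968 days ≥ 3 months (≈90 days) ✓ → eligible.
Paid Family Leave — status full-time ✗ (requires part-time or seasonal) → not eligible.
Legal Services Plan — status full-time ✗ (requires temporary) → not eligible.
Adoption Assistance — status full-time ✓; service 968 days ≥ 1 year (≈365 days) ✓; age 48 ≥ 18 ✓ → eligible.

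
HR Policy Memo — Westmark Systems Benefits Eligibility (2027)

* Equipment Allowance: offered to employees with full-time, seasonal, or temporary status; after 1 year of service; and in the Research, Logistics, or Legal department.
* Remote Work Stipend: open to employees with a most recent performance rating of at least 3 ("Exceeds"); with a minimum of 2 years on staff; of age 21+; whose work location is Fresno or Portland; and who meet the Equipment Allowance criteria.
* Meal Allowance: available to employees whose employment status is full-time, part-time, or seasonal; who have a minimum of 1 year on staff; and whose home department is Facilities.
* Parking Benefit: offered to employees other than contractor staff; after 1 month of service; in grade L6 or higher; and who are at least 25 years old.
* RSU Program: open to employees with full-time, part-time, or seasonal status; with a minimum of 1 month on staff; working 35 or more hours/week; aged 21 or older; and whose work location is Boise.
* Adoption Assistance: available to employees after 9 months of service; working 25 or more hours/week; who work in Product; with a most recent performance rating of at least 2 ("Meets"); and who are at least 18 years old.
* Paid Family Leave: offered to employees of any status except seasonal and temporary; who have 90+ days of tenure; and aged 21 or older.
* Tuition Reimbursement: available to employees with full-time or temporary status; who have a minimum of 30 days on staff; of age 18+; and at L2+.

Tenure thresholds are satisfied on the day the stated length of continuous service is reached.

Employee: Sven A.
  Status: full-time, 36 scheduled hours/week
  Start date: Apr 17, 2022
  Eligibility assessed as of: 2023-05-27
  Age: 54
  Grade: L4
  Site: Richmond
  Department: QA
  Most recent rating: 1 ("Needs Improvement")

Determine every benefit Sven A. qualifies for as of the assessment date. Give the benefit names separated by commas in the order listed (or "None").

Service from Apr 17, 2022 to 2023-05-27: 405 days.
Equipment Allowance — status full-time ✓; service 405 days ≥ 1 year (≈365 days) ✓; dept QA ✗ → not eligible.
Remote Work Stipend — rating 1 < 3 ✗ → not eligible.
Meal Allowance — status full-time ✓; service 405 days ≥ 1 year (≈365 days) ✓; dept QA ✗ → not eligible.
Parking Benefit — status full-time ✓ (not excluded); service 405 days ≥ 1 month (≈30 days) ✓; grade L4 < L6 ✗ → not eligible.
RSU Program — status full-time ✓; service 405 days ≥ 1 month (≈30 days) ✓; 36 hrs/wk ≥ 35 ✓; age 54 ≥ 21 ✓; site Richmond ✗ (not Boise) → not eligible.
Adoption Assistance — service 405 days ≥ 9 months (≈270 days) ✓; 36 hrs/wk ≥ 25 ✓; dept QA ✗ → not eligible.
Paid Family Leave — status full-time ✓ (not excluded); service 405 days ≥ 90 days ✓; age 54 ≥ 21 ✓ → eligible.
Tuition Reimbursement — status full-time ✓; service 405 days ≥ 30 days ✓; age 54 ≥ 18 ✓; grade L4 ≥ L2 ✓ → eligible.

Paid Family Leave, Tuition Reimbursement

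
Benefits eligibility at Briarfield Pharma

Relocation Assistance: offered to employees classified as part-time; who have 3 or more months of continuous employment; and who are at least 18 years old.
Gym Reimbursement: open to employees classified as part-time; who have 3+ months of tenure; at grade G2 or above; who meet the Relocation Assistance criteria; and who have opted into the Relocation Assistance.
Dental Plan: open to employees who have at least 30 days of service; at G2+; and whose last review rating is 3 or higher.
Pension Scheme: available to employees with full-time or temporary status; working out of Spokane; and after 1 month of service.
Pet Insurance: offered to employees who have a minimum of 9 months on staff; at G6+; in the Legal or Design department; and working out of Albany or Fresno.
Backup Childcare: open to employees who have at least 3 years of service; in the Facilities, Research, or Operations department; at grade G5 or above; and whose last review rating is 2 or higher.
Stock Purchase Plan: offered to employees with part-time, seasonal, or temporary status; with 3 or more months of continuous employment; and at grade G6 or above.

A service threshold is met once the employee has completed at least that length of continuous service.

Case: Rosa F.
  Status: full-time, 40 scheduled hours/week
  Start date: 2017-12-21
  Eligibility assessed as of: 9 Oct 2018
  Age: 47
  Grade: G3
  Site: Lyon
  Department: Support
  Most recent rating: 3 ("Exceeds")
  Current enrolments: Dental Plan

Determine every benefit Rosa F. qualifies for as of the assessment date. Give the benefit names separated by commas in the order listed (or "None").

Dental Plan

Service from 2017-12-21 to 9 Oct 2018: 292 days.
Relocation Assistance — status full-time ✗ (requires part-time) → not eligible.
Gym Reimbursement — status full-time ✗ (requires part-time) → not eligible.
Dental Plan — service 292 days ≥ 30 days ✓; grade G3 ≥ G2 ✓; rating 3 ≥ 3 ✓ → eligible.
Pension Scheme — status full-time ✓; site Lyon ✗ (not Spokane) → not eligible.
Pet Insurance — service 292 days ≥ 9 months (≈270 days) ✓; grade G3 < G6 ✗ → not eligible.
Backup Childcare — service 292 days < 3 years (≈1095 days) ✗ → not eligible.
Stock Purchase Plan — status full-time ✗ (requires part-time, seasonal, or temporary) → not eligible.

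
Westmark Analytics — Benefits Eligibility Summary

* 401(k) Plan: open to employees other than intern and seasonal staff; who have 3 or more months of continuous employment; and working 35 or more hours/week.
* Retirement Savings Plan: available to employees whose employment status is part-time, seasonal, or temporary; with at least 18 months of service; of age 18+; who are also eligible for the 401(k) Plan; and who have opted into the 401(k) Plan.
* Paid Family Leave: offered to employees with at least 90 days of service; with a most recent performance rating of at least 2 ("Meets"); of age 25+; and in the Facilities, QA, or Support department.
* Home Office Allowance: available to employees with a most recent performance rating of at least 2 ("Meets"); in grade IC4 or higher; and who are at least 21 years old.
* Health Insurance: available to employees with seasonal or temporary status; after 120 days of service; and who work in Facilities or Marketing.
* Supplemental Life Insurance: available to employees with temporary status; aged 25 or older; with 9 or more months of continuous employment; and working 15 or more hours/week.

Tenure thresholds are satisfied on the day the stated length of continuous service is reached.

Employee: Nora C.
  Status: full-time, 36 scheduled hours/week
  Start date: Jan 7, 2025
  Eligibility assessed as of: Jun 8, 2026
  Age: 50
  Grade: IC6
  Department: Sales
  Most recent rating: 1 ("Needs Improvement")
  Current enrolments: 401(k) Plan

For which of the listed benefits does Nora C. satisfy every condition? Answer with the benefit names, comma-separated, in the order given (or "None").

Service from Jan 7, 2025 to Jun 8, 2026: 517 days.
401(k) Plan — status full-time ✓ (not excluded); service 517 days ≥ 3 months (≈90 days) ✓; 36 hrs/wk ≥ 35 ✓ → eligible.
Retirement Savings Plan — status full-time ✗ (requires part-time, seasonal, or temporary) → not eligible.
Paid Family Leave — service 517 days ≥ 90 days ✓; rating 1 < 2 ✗ → not eligible.
Home Office Allowance — rating 1 < 2 ✗ → not eligible.
Health Insurance — status full-time ✗ (requires seasonal or temporary) → not eligible.
Supplemental Life Insurance — status full-time ✗ (requires temporary) → not eligible.

401(k) Plan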